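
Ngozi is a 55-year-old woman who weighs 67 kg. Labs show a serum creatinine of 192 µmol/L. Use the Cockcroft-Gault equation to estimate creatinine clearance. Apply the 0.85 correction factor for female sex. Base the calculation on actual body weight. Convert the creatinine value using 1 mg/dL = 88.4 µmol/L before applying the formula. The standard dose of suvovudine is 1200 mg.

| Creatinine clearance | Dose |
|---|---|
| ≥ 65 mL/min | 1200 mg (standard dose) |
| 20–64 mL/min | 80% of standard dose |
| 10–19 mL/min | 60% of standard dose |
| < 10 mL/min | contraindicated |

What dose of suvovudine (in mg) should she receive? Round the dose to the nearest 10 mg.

960 mg

SCr = 192 / 88.4 = 2.172 mg/dL
CrCl = (140 − 55) × 67 / (72 × 2.172) × 0.85 = 5695.0 / 156.38 × 0.85 ≈ 31.0 mL/min
CrCl ≈ 31 mL/min → bracket 20–64 mL/min.
80% of 1200 mg = 960 mg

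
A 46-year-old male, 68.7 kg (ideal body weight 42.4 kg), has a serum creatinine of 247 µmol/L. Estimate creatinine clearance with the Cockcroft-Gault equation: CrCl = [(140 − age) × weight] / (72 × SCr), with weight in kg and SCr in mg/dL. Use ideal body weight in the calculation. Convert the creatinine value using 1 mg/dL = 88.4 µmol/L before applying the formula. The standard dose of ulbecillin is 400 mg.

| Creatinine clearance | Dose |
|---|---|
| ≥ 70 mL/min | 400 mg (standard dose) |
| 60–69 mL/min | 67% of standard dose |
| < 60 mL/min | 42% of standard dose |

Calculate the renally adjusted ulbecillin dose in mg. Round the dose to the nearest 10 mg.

170 mg

SCr = 247 / 88.4 = 2.794 mg/dL
CrCl = (140 − 46) × 42.4 / (72 × 2.794) = 3985.6 / 201.17 ≈ 19.8 mL/min
CrCl ≈ 20 mL/min → bracket < 60 mL/min.
42% of 400 mg = 168 mg → 170 mg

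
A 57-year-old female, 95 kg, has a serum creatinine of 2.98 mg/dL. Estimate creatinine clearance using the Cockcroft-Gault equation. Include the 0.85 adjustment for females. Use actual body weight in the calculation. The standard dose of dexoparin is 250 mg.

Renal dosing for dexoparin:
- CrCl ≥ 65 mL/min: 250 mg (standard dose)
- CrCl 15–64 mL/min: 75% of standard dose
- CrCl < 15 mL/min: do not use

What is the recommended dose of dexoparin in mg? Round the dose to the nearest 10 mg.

190 mg

CrCl = (140 − 57) × 95 / (72 × 2.98) × 0.85 = 7885.0 / 214.56 × 0.85 ≈ 31.2 mL/min
CrCl ≈ 31 mL/min → bracket 15–64 mL/min.
75% of 250 mg = 187.5 mg → 190 mg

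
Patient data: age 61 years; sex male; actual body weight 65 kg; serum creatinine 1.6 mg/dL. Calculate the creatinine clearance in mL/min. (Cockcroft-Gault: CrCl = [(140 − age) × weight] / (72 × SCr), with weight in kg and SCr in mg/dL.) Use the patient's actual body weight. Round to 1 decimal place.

CrCl = (140 − 61) × 65 / (72 × 1.6) = 5135.0 / 115.20 ≈ 44.6 mL/min

44.6 mL/min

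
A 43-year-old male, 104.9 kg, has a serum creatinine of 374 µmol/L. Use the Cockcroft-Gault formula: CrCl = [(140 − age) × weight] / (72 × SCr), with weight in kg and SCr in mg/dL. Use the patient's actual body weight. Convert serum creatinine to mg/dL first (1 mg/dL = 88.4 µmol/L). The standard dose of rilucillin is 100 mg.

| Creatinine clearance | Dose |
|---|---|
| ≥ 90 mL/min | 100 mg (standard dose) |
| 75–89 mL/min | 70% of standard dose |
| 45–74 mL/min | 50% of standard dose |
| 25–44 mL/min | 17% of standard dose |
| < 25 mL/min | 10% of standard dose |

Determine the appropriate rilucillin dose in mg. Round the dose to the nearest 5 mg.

15 mg

SCr = 374 / 88.4 = 4.231 mg/dL
CrCl = (140 − 43) × 104.9 / (72 × 4.231) = 10175.3 / 304.63 ≈ 33.4 mL/min
CrCl ≈ 33 mL/min → bracket 25–44 mL/min.
17% of 100 mg = 17 mg → 15 mg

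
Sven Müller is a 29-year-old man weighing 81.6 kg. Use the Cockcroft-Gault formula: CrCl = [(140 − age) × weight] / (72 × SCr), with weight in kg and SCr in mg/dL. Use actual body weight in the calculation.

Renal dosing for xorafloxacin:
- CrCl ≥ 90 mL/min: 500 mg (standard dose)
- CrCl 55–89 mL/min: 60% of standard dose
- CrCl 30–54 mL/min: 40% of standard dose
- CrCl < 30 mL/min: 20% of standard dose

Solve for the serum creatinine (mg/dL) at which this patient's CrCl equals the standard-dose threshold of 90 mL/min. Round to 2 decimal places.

Standard dose requires CrCl ≥ 90 mL/min.
Set (140 − 29) × 81.6 / (72 × SCr) = 90
SCr = (140 − 29) × 81.6 / (72 × 90) = 1.398 mg/dL

1.40 mg/dL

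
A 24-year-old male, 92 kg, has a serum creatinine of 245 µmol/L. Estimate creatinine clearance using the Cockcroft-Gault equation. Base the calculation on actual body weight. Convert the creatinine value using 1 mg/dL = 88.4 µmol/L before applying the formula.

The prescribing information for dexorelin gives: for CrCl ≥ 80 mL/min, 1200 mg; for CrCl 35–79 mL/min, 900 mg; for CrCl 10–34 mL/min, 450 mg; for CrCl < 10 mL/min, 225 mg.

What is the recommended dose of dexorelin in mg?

SCr = 245 / 88.4 = 2.771 mg/dL
CrCl = (140 − 24) × 92 / (72 × 2.771) = 10672.0 / 199.51 ≈ 53.5 mL/min
CrCl ≈ 53 mL/min → bracket 35–79 mL/min.
Dose for this bracket: 900 mg.

900 mg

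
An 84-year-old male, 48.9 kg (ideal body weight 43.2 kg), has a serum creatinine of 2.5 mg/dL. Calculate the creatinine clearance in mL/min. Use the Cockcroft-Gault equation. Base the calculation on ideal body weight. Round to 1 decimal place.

CrCl = (140 − 84) × 43.2 / (72 × 2.5) = 2419.2 / 180.00 ≈ 13.4 mL/min

13.4 mL/min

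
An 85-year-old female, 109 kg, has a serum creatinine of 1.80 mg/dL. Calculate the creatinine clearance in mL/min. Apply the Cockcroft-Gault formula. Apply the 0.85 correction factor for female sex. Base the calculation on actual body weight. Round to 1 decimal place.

39.3 mL/min

CrCl = (140 − 85) × 109 / (72 × 1.8) × 0.85 = 5995.0 / 129.60 × 0.85 ≈ 39.3 mL/min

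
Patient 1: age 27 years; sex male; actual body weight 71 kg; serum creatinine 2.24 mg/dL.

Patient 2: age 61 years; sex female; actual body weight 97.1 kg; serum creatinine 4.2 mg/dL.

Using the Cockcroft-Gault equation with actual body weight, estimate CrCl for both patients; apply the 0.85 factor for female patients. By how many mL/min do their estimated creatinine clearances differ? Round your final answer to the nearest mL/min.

Patient 1: CrCl = (140 − 27) × 71 / (72 × 2.24) = 8023.0 / 161.28 ≈ 49.7 mL/min
Patient 2: CrCl = (140 − 61) × 97.1 / (72 × 4.2) × 0.85 = 7670.9 / 302.40 × 0.85 ≈ 21.6 mL/min
|49.7 − 21.6| = 28.1 mL/min

28 mL/min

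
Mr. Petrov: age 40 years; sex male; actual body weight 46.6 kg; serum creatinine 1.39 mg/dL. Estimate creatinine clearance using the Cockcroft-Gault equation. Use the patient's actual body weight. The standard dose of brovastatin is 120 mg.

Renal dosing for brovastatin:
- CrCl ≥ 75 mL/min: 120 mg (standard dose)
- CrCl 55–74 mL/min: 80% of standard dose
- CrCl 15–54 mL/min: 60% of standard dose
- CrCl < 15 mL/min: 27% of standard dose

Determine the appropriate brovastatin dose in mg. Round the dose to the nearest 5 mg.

70 mg

CrCl = (140 − 40) × 46.6 / (72 × 1.39) = 4660.0 / 100.08 ≈ 46.6 mL/min
CrCl ≈ 47 mL/min → bracket 15–54 mL/min.
60% of 120 mg = 72 mg → 70 mg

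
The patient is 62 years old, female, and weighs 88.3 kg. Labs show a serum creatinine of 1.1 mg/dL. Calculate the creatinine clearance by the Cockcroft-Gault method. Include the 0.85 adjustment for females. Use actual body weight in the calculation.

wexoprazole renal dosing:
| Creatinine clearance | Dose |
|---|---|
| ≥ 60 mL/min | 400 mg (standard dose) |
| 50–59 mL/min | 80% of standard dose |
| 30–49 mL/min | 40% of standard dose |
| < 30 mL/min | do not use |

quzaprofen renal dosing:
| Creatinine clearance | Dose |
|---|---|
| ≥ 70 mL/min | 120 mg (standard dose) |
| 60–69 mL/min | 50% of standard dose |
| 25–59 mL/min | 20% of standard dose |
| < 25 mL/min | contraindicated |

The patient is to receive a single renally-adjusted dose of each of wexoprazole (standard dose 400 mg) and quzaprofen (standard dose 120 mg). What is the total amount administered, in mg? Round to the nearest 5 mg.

520 mg

CrCl = (140 − 62) × 88.3 / (72 × 1.1) × 0.85 = 6887.4 / 79.20 × 0.85 ≈ 73.9 mL/min
CrCl ≈ 74 mL/min.
wexoprazole: ≥ 60 mL/min → 100% of 400 mg = 400 mg.
quzaprofen: ≥ 70 mL/min → 100% of 120 mg = 120 mg.
Total = 400 + 120 = 520 mg.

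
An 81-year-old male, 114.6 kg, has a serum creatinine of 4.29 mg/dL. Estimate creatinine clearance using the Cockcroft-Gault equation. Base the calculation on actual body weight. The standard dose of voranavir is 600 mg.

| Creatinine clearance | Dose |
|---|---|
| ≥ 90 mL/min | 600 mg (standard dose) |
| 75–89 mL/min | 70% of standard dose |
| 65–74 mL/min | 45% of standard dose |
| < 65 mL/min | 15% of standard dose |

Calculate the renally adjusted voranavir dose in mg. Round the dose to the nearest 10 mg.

90 mg

CrCl = (140 − 81) × 114.6 / (72 × 4.29) = 6761.4 / 308.88 ≈ 21.9 mL/min
CrCl ≈ 22 mL/min → bracket < 65 mL/min.
15% of 600 mg = 90 mg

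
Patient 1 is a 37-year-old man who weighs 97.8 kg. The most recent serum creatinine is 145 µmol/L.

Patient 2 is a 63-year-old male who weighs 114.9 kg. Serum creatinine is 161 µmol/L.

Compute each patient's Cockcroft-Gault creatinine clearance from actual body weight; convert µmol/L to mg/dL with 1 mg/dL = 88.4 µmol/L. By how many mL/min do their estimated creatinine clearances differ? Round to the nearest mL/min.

18 mL/min

Patient 1: SCr = 145 / 88.4 = 1.64 mg/dL
Patient 1: CrCl = (140 − 37) × 97.8 / (72 × 1.64) = 10073.4 / 118.08 ≈ 85.3 mL/min
Patient 2: SCr = 161 / 88.4 = 1.821 mg/dL
Patient 2: CrCl = (140 − 63) × 114.9 / (72 × 1.821) = 8847.3 / 131.11 ≈ 67.5 mL/min
|85.3 − 67.5| = 17.8 mL/min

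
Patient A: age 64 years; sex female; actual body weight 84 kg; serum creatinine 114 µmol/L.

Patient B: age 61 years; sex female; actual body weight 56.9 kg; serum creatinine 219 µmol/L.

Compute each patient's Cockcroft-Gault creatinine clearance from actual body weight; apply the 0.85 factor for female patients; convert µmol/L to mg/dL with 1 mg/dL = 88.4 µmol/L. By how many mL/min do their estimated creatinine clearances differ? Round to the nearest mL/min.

37 mL/min

Patient A: SCr = 114 / 88.4 = 1.29 mg/dL
Patient A: CrCl = (140 − 64) × 84 / (72 × 1.29) × 0.85 = 6384.0 / 92.88 × 0.85 ≈ 58.4 mL/min
Patient B: SCr = 219 / 88.4 = 2.477 mg/dL
Patient B: CrCl = (140 − 61) × 56.9 / (72 × 2.477) × 0.85 = 4495.1 / 178.34 × 0.85 ≈ 21.4 mL/min
|58.4 − 21.4| = 37.0 mL/min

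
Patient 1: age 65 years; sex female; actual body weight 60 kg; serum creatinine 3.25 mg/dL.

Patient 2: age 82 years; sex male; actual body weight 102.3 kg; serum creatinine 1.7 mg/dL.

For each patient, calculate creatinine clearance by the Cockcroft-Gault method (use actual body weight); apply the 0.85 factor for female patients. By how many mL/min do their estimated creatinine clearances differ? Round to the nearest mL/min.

Patient 1: CrCl = (140 − 65) × 60 / (72 × 3.25) × 0.85 = 4500.0 / 234.00 × 0.85 ≈ 16.3 mL/min
Patient 2: CrCl = (140 − 82) × 102.3 / (72 × 1.7) = 5933.4 / 122.40 ≈ 48.5 mL/min
|16.3 − 48.5| = 32.2 mL/min

32 mL/min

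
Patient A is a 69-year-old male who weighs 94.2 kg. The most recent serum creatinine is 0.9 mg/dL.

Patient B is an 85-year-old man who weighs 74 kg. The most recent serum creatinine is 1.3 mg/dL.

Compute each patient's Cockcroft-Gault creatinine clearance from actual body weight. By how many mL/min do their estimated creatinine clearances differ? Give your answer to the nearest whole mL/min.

Patient A: CrCl = (140 − 69) × 94.2 / (72 × 0.9) = 6688.2 / 64.80 ≈ 103.2 mL/min
Patient B: CrCl = (140 − 85) × 74 / (72 × 1.3) = 4070.0 / 93.60 ≈ 43.5 mL/min
|103.2 − 43.5| = 59.7 mL/min

60 mL/min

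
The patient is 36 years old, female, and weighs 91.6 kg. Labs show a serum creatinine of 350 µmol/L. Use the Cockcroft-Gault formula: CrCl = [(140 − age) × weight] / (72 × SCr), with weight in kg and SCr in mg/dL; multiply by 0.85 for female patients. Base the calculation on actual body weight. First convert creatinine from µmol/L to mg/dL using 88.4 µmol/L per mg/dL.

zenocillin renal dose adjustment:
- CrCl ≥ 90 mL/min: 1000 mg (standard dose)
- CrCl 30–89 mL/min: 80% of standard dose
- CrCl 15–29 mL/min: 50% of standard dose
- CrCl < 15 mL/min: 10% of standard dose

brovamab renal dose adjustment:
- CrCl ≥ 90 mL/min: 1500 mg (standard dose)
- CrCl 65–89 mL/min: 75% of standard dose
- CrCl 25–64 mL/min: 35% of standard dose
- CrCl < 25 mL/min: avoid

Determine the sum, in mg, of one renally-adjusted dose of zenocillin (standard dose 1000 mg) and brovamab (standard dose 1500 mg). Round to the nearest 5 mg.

1025 mg

SCr = 350 / 88.4 = 3.959 mg/dL
CrCl = (140 − 36) × 91.6 / (72 × 3.959) × 0.85 = 9526.4 / 285.05 × 0.85 ≈ 28.4 mL/min
CrCl ≈ 28 mL/min.
zenocillin: 15–29 mL/min → 50% of 1000 mg = 500 mg.
brovamab: 25–64 mL/min → 35% of 1500 mg = 525 mg.
Total = 500 + 525 = 1025 mg.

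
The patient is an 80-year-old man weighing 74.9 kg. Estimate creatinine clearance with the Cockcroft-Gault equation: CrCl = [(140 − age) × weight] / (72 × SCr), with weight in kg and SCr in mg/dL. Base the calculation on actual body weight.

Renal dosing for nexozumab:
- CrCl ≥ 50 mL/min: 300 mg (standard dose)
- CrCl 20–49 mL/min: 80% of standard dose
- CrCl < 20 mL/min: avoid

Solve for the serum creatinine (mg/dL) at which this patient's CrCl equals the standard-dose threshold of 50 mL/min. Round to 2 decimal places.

Standard dose requires CrCl ≥ 50 mL/min.
Set (140 − 80) × 74.9 / (72 × SCr) = 50
SCr = (140 − 80) × 74.9 / (72 × 50) = 1.248 mg/dL

1.25 mg/dL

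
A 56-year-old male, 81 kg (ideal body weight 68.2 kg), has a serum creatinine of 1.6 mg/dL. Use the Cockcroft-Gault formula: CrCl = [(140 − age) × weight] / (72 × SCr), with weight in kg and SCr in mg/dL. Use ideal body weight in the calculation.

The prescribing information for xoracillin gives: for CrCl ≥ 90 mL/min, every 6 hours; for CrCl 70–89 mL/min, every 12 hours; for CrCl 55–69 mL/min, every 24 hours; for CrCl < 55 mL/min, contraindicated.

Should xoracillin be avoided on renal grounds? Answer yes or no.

yes

CrCl = (140 − 56) × 68.2 / (72 × 1.6) = 5728.8 / 115.20 ≈ 49.7 mL/min
CrCl ≈ 50 mL/min, which is < 55 mL/min.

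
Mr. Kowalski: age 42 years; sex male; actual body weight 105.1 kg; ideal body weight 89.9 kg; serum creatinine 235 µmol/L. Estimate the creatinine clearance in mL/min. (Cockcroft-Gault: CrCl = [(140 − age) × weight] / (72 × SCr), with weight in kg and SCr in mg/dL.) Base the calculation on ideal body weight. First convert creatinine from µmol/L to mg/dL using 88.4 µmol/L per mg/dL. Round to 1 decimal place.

SCr = 235 / 88.4 = 2.658 mg/dL
CrCl = (140 − 42) × 89.9 / (72 × 2.658) = 8810.2 / 191.38 ≈ 46.0 mL/min

46.0 mL/min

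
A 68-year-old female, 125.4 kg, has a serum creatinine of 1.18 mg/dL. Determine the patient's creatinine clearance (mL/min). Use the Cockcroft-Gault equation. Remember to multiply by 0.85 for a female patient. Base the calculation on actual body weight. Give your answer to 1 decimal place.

CrCl = (140 − 68) × 125.4 / (72 × 1.18) × 0.85 = 9028.8 / 84.96 × 0.85 ≈ 90.3 mL/min

90.3 mL/min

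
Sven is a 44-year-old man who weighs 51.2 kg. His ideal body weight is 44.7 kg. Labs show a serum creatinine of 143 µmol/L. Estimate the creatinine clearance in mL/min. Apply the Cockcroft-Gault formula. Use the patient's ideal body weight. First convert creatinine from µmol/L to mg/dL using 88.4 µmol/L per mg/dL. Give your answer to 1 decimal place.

36.8 mL/min

SCr = 143 / 88.4 = 1.618 mg/dL
CrCl = (140 − 44) × 44.7 / (72 × 1.618) = 4291.2 / 116.50 ≈ 36.8 mL/min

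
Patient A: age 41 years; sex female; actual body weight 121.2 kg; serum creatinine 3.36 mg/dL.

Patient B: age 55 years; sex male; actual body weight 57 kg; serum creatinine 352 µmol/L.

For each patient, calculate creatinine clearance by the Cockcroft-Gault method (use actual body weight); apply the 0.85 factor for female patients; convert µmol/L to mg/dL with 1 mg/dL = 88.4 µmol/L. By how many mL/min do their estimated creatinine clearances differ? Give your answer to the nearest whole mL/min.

25 mL/min

Patient A: CrCl = (140 − 41) × 121.2 / (72 × 3.36) × 0.85 = 11998.8 / 241.92 × 0.85 ≈ 42.2 mL/min
Patient B: SCr = 352 / 88.4 = 3.982 mg/dL
Patient B: CrCl = (140 − 55) × 57 / (72 × 3.982) = 4845.0 / 286.70 ≈ 16.9 mL/min
|42.2 − 16.9| = 25.3 mL/min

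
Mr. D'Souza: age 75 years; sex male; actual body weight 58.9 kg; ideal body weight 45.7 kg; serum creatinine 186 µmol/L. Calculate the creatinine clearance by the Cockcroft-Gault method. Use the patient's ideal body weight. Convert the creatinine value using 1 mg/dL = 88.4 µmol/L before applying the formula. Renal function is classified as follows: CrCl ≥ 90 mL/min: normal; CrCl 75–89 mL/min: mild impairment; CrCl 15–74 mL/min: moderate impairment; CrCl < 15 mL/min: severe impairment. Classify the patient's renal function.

moderate impairment

SCr = 186 / 88.4 = 2.104 mg/dL
CrCl = (140 − 75) × 45.7 / (72 × 2.104) = 2970.5 / 151.49 ≈ 19.6 mL/min
20 mL/min falls in the 'moderate impairment' range.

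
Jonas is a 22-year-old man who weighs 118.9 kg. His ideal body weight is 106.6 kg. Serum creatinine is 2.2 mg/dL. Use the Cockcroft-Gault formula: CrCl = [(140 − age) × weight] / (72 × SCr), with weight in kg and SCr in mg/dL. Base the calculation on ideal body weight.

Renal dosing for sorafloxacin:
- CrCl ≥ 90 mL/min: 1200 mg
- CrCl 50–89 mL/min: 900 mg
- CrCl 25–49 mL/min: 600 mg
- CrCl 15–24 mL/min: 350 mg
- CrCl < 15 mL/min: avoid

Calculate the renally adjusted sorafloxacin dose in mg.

900 mg

CrCl = (140 − 22) × 106.6 / (72 × 2.2) = 12578.8 / 158.40 ≈ 79.4 mL/min
CrCl ≈ 79 mL/min → bracket 50–89 mL/min.
Dose for this bracket: 900 mg.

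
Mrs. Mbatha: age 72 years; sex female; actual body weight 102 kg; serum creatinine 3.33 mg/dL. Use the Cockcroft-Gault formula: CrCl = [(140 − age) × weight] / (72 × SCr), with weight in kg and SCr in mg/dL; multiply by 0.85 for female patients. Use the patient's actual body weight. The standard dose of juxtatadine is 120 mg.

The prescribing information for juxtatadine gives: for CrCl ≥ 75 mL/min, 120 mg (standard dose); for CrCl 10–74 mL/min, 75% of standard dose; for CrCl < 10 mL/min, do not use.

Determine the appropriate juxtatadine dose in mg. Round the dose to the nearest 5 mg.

90 mg

CrCl = (140 − 72) × 102 / (72 × 3.33) × 0.85 = 6936.0 / 239.76 × 0.85 ≈ 24.6 mL/min
CrCl ≈ 25 mL/min → bracket 10–74 mL/min.
75% of 120 mg = 90 mg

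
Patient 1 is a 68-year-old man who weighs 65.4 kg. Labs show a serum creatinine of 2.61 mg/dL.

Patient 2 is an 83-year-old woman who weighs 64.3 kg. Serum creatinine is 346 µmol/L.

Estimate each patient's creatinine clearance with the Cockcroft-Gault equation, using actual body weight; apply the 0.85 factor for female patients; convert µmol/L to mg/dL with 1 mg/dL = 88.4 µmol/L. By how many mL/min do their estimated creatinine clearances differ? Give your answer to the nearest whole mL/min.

14 mL/min

Patient 1: CrCl = (140 − 68) × 65.4 / (72 × 2.61) = 4708.8 / 187.92 ≈ 25.1 mL/min
Patient 2: SCr = 346 / 88.4 = 3.914 mg/dL
Patient 2: CrCl = (140 − 83) × 64.3 / (72 × 3.914) × 0.85 = 3665.1 / 281.81 × 0.85 ≈ 11.1 mL/min
|25.1 − 11.1| = 14.0 mL/min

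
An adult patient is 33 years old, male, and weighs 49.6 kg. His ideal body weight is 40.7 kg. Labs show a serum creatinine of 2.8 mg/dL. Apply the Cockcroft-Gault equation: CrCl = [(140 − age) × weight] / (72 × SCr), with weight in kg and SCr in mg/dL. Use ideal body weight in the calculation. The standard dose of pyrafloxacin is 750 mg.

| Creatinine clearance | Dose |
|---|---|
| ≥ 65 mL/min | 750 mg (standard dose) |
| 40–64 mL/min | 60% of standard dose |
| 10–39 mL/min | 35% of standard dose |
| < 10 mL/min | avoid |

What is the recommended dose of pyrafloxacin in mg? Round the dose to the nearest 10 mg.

260 mg

CrCl = (140 − 33) × 40.7 / (72 × 2.8) = 4354.9 / 201.60 ≈ 21.6 mL/min
CrCl ≈ 22 mL/min → bracket 10–39 mL/min.
35% of 750 mg = 262.5 mg → 260 mg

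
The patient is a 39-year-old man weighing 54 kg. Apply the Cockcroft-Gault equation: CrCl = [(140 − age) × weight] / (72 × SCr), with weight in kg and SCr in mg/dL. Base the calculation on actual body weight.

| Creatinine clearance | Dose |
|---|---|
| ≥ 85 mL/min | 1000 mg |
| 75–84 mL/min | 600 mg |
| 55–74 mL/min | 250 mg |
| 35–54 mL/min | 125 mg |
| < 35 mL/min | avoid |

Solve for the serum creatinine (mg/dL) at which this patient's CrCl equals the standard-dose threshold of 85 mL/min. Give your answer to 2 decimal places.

Standard dose requires CrCl ≥ 85 mL/min.
Set (140 − 39) × 54 / (72 × SCr) = 85
SCr = (140 − 39) × 54 / (72 × 85) = 0.891 mg/dL

0.89 mg/dL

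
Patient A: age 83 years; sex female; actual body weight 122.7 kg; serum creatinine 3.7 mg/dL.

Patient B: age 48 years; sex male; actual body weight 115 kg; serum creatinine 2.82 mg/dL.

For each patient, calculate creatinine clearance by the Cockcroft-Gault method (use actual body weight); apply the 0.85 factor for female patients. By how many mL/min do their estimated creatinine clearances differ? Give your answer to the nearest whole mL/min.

30 mL/min

Patient A: CrCl = (140 − 83) × 122.7 / (72 × 3.7) × 0.85 = 6993.9 / 266.40 × 0.85 ≈ 22.3 mL/min
Patient B: CrCl = (140 − 48) × 115 / (72 × 2.82) = 10580.0 / 203.04 ≈ 52.1 mL/min
|22.3 − 52.1| = 29.8 mL/min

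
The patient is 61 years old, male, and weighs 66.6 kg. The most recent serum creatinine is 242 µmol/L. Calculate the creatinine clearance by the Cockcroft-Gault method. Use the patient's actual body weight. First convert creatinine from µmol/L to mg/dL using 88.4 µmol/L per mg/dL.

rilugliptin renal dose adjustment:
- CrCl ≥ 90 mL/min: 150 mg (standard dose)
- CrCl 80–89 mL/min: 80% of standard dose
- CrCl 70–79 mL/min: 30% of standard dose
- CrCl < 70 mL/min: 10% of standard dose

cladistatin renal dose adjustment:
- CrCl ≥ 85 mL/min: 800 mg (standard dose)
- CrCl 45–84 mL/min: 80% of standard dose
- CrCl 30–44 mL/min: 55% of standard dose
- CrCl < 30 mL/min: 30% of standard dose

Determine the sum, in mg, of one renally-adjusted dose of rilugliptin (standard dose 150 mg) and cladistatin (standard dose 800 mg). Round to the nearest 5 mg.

SCr = 242 / 88.4 = 2.738 mg/dL
CrCl = (140 − 61) × 66.6 / (72 × 2.738) = 5261.4 / 197.14 ≈ 26.7 mL/min
CrCl ≈ 27 mL/min.
rilugliptin: < 70 mL/min → 10% of 150 mg = 15 mg.
cladistatin: < 30 mL/min → 30% of 800 mg = 240 mg.
Total = 15 + 240 = 255 mg.

255 mg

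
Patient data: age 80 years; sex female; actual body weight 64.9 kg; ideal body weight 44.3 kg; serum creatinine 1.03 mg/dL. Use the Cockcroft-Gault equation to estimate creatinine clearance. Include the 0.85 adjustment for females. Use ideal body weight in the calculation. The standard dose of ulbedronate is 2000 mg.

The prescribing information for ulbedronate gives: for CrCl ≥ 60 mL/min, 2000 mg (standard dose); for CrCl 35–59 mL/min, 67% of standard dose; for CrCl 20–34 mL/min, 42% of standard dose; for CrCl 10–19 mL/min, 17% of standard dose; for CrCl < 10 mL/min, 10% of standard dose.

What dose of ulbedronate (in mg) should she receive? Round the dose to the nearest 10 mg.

840 mg

CrCl = (140 − 80) × 44.3 / (72 × 1.03) × 0.85 = 2658.0 / 74.16 × 0.85 ≈ 30.5 mL/min
CrCl ≈ 30 mL/min → bracket 20–34 mL/min.
42% of 2000 mg = 840 mg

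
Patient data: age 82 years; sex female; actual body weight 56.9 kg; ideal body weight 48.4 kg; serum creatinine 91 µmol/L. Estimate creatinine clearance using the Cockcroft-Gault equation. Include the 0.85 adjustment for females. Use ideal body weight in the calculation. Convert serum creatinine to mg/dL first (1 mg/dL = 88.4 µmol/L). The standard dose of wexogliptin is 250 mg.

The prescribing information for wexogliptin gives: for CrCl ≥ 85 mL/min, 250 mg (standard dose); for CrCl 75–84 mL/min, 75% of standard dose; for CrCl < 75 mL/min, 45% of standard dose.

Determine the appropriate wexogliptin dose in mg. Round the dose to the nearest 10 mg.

SCr = 91 / 88.4 = 1.029 mg/dL
CrCl = (140 − 82) × 48.4 / (72 × 1.029) × 0.85 = 2807.2 / 74.09 × 0.85 ≈ 32.2 mL/min
CrCl ≈ 32 mL/min → bracket < 75 mL/min.
45% of 250 mg = 112.5 mg → 110 mg

110 mg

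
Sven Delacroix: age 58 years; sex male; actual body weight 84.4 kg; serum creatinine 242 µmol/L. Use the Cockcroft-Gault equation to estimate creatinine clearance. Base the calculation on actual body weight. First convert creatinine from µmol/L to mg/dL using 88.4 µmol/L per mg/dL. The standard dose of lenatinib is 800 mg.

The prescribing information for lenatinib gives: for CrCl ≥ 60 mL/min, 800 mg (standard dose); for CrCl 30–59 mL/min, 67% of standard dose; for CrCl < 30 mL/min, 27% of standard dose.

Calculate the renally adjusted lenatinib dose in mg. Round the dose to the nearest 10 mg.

540 mg

SCr = 242 / 88.4 = 2.738 mg/dL
CrCl = (140 − 58) × 84.4 / (72 × 2.738) = 6920.8 / 197.14 ≈ 35.1 mL/min
CrCl ≈ 35 mL/min → bracket 30–59 mL/min.
67% of 800 mg = 536 mg → 540 mg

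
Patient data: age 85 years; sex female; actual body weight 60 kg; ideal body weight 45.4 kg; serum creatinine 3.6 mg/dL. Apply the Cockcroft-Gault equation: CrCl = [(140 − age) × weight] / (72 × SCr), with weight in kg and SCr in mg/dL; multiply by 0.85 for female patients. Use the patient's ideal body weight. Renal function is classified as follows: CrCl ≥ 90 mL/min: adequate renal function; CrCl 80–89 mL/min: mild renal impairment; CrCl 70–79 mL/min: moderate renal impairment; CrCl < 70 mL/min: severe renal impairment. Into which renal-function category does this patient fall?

severe renal impairment

CrCl = (140 − 85) × 45.4 / (72 × 3.6) × 0.85 = 2497.0 / 259.20 × 0.85 ≈ 8.2 mL/min
8 mL/min falls in the 'severe renal impairment' range.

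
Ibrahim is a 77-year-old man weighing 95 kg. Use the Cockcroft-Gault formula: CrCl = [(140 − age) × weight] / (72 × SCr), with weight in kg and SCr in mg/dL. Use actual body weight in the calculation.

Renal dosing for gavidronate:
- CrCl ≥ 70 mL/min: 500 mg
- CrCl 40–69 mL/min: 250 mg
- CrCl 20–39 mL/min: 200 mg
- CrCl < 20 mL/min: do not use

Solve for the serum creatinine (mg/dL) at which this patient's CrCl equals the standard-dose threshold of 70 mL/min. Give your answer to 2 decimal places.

1.19 mg/dL

Standard dose requires CrCl ≥ 70 mL/min.
Set (140 − 77) × 95 / (72 × SCr) = 70
SCr = (140 − 77) × 95 / (72 × 70) = 1.188 mg/dL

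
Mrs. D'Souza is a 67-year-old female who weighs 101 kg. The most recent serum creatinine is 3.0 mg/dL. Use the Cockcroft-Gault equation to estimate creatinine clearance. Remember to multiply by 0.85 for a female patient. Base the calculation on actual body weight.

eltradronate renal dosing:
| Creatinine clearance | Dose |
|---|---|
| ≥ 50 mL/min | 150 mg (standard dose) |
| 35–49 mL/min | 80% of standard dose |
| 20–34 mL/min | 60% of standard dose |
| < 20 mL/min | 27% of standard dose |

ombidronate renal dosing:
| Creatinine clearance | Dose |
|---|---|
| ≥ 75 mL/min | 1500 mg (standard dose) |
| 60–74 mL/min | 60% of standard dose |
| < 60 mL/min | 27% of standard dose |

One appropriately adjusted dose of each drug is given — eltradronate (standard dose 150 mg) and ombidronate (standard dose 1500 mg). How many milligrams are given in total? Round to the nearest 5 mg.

495 mg

CrCl = (140 − 67) × 101 / (72 × 3) × 0.85 = 7373.0 / 216.00 × 0.85 ≈ 29.0 mL/min
CrCl ≈ 29 mL/min.
eltradronate: 20–34 mL/min → 60% of 150 mg = 90 mg.
ombidronate: < 60 mL/min → 27% of 1500 mg = 405 mg.
Total = 90 + 405 = 495 mg.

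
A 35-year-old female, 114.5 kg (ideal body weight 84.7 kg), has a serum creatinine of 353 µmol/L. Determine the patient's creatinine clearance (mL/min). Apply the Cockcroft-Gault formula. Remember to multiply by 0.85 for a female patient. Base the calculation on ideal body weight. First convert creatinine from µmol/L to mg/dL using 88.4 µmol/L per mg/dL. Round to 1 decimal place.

SCr = 353 / 88.4 = 3.993 mg/dL
CrCl = (140 − 35) × 84.7 / (72 × 3.993) × 0.85 = 8893.5 / 287.50 × 0.85 ≈ 26.3 mL/min

26.3 mL/min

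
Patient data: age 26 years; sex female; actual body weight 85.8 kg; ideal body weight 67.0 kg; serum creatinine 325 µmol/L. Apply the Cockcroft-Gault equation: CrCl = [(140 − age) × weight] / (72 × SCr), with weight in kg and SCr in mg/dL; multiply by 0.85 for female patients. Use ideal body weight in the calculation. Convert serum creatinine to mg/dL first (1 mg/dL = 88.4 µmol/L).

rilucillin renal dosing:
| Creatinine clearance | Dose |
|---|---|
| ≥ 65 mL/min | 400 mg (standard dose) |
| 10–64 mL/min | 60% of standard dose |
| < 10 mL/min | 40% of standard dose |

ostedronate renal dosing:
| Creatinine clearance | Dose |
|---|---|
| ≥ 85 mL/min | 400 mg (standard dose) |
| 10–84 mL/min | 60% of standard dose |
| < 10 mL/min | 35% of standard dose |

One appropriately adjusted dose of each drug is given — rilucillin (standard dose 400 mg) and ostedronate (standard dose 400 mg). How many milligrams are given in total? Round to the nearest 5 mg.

480 mg

SCr = 325 / 88.4 = 3.676 mg/dL
CrCl = (140 − 26) × 67 / (72 × 3.676) × 0.85 = 7638.0 / 264.67 × 0.85 ≈ 24.5 mL/min
CrCl ≈ 25 mL/min.
rilucillin: 10–64 mL/min → 60% of 400 mg = 240 mg.
ostedronate: 10–84 mL/min → 60% of 400 mg = 240 mg.
Total = 240 + 240 = 480 mg.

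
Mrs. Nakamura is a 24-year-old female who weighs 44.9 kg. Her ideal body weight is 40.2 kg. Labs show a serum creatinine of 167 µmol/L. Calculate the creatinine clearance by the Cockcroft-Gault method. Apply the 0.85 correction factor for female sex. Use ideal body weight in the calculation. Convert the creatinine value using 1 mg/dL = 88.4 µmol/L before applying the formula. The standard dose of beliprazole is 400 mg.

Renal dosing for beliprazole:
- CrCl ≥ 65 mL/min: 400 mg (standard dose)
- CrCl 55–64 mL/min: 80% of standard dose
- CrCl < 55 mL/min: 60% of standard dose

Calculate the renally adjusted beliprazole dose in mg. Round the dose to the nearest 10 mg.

SCr = 167 / 88.4 = 1.889 mg/dL
CrCl = (140 − 24) × 40.2 / (72 × 1.889) × 0.85 = 4663.2 / 136.01 × 0.85 ≈ 29.1 mL/min
CrCl ≈ 29 mL/min → bracket < 55 mL/min.
60% of 400 mg = 240 mg

240 mg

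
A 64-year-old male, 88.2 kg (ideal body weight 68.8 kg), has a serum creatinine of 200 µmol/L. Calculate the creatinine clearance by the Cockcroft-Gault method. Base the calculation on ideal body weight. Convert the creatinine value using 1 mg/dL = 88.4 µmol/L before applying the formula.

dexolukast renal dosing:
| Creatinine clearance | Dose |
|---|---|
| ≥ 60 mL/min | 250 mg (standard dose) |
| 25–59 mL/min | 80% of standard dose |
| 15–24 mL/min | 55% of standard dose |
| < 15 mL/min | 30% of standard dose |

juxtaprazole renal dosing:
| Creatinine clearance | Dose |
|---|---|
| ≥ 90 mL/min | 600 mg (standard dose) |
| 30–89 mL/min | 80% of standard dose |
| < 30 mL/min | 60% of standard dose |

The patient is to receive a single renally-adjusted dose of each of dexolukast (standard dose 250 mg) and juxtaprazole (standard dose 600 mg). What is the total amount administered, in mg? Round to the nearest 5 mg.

680 mg

SCr = 200 / 88.4 = 2.262 mg/dL
CrCl = (140 − 64) × 68.8 / (72 × 2.262) = 5228.8 / 162.86 ≈ 32.1 mL/min
CrCl ≈ 32 mL/min.
dexolukast: 25–59 mL/min → 80% of 250 mg = 200 mg.
juxtaprazole: 30–89 mL/min → 80% of 600 mg = 480 mg.
Total = 200 + 480 = 680 mg.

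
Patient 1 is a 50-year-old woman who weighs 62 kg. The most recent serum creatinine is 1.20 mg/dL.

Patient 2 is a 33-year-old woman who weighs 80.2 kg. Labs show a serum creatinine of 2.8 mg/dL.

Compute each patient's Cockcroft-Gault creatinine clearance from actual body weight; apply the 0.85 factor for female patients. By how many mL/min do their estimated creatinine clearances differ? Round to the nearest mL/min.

19 mL/min

Patient 1: CrCl = (140 − 50) × 62 / (72 × 1.2) × 0.85 = 5580.0 / 86.40 × 0.85 ≈ 54.9 mL/min
Patient 2: CrCl = (140 − 33) × 80.2 / (72 × 2.8) × 0.85 = 8581.4 / 201.60 × 0.85 ≈ 36.2 mL/min
|54.9 − 36.2| = 18.7 mL/min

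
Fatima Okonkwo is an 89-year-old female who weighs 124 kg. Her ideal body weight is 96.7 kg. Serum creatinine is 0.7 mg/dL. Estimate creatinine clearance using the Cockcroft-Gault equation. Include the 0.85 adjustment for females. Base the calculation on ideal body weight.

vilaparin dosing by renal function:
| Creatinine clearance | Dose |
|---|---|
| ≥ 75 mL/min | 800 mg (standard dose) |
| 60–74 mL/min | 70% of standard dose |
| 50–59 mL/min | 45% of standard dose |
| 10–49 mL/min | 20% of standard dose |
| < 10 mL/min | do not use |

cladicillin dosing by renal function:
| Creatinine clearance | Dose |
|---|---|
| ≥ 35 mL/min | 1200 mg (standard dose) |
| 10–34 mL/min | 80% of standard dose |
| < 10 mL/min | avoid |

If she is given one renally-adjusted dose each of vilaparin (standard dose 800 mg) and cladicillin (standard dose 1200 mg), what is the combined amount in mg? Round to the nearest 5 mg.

2000 mg

CrCl = (140 − 89) × 96.7 / (72 × 0.7) × 0.85 = 4931.7 / 50.40 × 0.85 ≈ 83.2 mL/min
CrCl ≈ 83 mL/min.
vilaparin: ≥ 75 mL/min → 100% of 800 mg = 800 mg.
cladicillin: ≥ 35 mL/min → 100% of 1200 mg = 1200 mg.
Total = 800 + 1200 = 2000 mg.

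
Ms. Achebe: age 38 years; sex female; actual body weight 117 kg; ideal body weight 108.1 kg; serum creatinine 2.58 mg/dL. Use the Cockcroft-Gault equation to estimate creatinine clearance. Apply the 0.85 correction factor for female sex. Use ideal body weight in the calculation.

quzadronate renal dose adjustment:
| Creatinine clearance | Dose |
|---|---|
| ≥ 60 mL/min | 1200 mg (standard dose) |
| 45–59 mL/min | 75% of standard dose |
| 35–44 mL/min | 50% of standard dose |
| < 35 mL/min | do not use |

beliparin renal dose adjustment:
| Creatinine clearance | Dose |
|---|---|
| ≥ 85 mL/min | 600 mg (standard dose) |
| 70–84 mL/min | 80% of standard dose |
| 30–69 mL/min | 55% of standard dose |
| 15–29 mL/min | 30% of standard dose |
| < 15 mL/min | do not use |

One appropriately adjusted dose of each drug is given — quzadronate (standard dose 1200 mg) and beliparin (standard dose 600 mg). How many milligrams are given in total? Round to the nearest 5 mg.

CrCl = (140 − 38) × 108.1 / (72 × 2.58) × 0.85 = 11026.2 / 185.76 × 0.85 ≈ 50.5 mL/min
CrCl ≈ 50 mL/min.
quzadronate: 45–59 mL/min → 75% of 1200 mg = 900 mg.
beliparin: 30–69 mL/min → 55% of 600 mg = 330 mg.
Total = 900 + 330 = 1230 mg.

1230 mg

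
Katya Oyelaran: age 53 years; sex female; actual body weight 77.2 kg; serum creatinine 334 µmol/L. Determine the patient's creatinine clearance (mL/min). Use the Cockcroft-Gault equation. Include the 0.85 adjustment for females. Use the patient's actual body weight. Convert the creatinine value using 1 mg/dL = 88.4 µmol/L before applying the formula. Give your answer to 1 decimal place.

SCr = 334 / 88.4 = 3.778 mg/dL
CrCl = (140 − 53) × 77.2 / (72 × 3.778) × 0.85 = 6716.4 / 272.02 × 0.85 ≈ 21.0 mL/min

21.0 mL/min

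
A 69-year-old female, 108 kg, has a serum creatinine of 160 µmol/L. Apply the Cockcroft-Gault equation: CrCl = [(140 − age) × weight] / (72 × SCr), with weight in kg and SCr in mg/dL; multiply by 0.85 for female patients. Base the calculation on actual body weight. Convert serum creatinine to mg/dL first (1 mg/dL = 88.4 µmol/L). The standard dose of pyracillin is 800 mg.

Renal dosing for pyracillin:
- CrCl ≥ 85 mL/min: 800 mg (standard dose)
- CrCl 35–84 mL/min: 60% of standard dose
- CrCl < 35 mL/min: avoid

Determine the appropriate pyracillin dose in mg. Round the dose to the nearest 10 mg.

SCr = 160 / 88.4 = 1.81 mg/dL
CrCl = (140 − 69) × 108 / (72 × 1.81) × 0.85 = 7668.0 / 130.32 × 0.85 ≈ 50.0 mL/min
CrCl ≈ 50 mL/min → bracket 35–84 mL/min.
60% of 800 mg = 480 mg

480 mg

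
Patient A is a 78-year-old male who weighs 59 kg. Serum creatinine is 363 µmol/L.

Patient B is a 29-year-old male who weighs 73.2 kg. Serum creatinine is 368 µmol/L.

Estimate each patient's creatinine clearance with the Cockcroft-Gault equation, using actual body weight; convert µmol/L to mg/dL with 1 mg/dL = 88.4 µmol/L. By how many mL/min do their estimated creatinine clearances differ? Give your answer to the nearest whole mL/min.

Patient A: SCr = 363 / 88.4 = 4.106 mg/dL
Patient A: CrCl = (140 − 78) × 59 / (72 × 4.106) = 3658.0 / 295.63 ≈ 12.4 mL/min
Patient B: SCr = 368 / 88.4 = 4.163 mg/dL
Patient B: CrCl = (140 − 29) × 73.2 / (72 × 4.163) = 8125.2 / 299.74 ≈ 27.1 mL/min
|12.4 − 27.1| = 14.7 mL/min

15 mL/min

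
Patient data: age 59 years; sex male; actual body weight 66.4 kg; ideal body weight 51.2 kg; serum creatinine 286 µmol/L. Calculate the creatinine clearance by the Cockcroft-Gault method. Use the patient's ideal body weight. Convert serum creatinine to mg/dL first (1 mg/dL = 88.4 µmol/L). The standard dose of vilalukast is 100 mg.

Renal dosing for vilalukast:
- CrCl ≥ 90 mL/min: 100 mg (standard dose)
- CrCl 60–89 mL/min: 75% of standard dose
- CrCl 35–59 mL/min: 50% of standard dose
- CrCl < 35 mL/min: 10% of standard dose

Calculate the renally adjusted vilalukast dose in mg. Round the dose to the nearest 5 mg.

SCr = 286 / 88.4 = 3.235 mg/dL
CrCl = (140 − 59) × 51.2 / (72 × 3.235) = 4147.2 / 232.92 ≈ 17.8 mL/min
CrCl ≈ 18 mL/min → bracket < 35 mL/min.
10% of 100 mg = 10 mg

10 mg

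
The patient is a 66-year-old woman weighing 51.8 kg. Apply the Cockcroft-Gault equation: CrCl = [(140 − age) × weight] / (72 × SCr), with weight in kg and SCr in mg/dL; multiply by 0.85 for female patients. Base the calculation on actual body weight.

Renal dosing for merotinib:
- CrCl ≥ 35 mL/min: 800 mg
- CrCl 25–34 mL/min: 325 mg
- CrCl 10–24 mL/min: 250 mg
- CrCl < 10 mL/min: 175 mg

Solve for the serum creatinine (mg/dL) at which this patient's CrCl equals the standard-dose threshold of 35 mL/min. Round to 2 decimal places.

Standard dose requires CrCl ≥ 35 mL/min.
Set (140 − 66) × 51.8 × 0.85 / (72 × SCr) = 35
SCr = (140 − 66) × 51.8 × 0.85 / (72 × 35) = 1.293 mg/dL

1.29 mg/dL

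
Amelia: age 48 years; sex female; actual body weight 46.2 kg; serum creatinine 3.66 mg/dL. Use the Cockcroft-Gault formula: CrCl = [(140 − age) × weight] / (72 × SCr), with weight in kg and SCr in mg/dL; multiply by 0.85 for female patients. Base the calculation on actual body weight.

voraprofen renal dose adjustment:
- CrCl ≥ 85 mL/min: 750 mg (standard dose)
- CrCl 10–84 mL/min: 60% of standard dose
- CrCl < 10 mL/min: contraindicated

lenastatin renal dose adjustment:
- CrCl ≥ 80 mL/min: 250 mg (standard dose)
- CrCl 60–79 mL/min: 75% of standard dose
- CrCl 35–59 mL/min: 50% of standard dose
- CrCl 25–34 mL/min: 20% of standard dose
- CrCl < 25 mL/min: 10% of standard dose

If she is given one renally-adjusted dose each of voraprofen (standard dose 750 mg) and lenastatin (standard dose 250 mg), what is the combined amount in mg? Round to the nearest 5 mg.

CrCl = (140 − 48) × 46.2 / (72 × 3.66) × 0.85 = 4250.4 / 263.52 × 0.85 ≈ 13.7 mL/min
CrCl ≈ 14 mL/min.
voraprofen: 10–84 mL/min → 60% of 750 mg = 450 mg.
lenastatin: < 25 mL/min → 10% of 250 mg = 25 mg.
Total = 450 + 25 = 475 mg.

475 mg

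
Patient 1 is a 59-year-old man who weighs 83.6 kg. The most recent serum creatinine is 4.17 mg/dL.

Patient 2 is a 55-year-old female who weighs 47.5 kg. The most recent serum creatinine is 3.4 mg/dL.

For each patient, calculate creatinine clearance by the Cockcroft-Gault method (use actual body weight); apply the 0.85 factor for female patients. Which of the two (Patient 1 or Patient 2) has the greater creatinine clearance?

Patient 1: CrCl = (140 − 59) × 83.6 / (72 × 4.17) = 6771.6 / 300.24 ≈ 22.6 mL/min
Patient 2: CrCl = (140 − 55) × 47.5 / (72 × 3.4) × 0.85 = 4037.5 / 244.80 × 0.85 ≈ 14.0 mL/min
22.6 vs 14.0 mL/min → Patient 1 is higher.

Patient 1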